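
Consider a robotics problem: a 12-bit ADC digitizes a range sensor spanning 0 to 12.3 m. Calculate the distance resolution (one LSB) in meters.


res = range / 2^n = 12.3/2^12 = 12.3/4096 = 0.0030

0.0030 m


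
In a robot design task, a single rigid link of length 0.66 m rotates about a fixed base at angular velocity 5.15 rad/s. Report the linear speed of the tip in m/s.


v = L*omega = 0.66 * 5.15 = 3.3990

3.3990 m/s


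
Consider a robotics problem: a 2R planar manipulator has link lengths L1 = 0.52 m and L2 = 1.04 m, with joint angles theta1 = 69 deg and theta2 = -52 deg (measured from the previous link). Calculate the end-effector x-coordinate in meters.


x = L1*cos(th1) + L2*cos(th1+th2) = 0.52*cos(69 deg) + 1.04*cos(17 deg) = 1.1809

1.1809 m


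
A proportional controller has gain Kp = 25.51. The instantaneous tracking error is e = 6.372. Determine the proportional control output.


u_P = Kp * e = 25.51 * 6.372 = 162.5497

162.5497


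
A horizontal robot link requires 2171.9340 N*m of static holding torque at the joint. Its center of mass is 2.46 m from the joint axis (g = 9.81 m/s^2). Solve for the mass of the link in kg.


m = tau / (g*L) = 2171.9340 / (9.81 * 2.46) = 90.0000

90.0000 kg


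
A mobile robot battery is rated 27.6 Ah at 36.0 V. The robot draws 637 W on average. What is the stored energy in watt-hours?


E = capacity * V = 27.6*36.0 = 993.6000

993.6000 Wh


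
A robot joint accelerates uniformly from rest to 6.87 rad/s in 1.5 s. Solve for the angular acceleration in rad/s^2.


alpha = delta_omega / t = 6.87 / 1.5 = 4.5800

4.5800 rad/s^2


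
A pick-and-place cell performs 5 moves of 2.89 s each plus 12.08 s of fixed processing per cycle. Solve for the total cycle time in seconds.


T = 5*2.89 + 12.08 = 26.5300

26.5300 s


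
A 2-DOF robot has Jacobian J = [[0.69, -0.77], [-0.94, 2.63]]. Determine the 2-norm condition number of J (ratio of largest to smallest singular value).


JJ^T eigenvalues: trace(JJ^T) = 8.8695, det(JJ^T) = det(J)^2 = 1.19006281
s_max^2 = (8.8695 + sqrt(73.90777901))/2 = 8.73323168
s_min^2 = (8.8695 - sqrt(73.90777901))/2 = 0.13626832
kappa = s_max/s_min = sqrt(8.73323168/0.13626832) = 8.0055

8.0055


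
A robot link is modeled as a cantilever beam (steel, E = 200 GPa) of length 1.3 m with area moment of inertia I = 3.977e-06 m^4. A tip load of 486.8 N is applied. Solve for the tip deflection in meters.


delta = F*L^3/(3*E*I) = 486.8*1.3^3/(3*2.000e+11*3.977e-06)
      = 1069.4996/2386200 = 4.4820e-04

4.4820e-04 m


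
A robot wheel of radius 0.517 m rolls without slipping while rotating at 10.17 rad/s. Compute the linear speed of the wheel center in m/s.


v = omega * r = 10.17 * 0.517 = 5.2579

5.2579 m/s


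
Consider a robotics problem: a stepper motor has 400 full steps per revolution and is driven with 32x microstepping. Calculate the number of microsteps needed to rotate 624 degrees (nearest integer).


step_size = 360/(400*32) = 360/12800 = 0.028125 deg
n = 624/(360/12800) = 624*12800/360 = 22186.6667 -> 22187

22187 steps


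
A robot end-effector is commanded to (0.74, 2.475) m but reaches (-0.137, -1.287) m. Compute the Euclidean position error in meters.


dx = -0.137 - (0.74) = -0.8770, dy = -1.287 - (2.475) = -3.7620
err = sqrt(0.769129 + 14.152644) = 3.8629

3.8629 m


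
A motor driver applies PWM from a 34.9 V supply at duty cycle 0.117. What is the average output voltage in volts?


V_avg = V_supply * D = 34.9*0.117 = 4.0833

4.0833 V


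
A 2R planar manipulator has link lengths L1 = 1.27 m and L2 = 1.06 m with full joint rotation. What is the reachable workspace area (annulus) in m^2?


r_max = L1 + L2 = 2.3300, r_min = |L1 - L2| = 0.2100
A = pi*(r_max^2 - r_min^2) = pi*(5.4289 - 0.0441) = 16.9168

16.9168 m^2


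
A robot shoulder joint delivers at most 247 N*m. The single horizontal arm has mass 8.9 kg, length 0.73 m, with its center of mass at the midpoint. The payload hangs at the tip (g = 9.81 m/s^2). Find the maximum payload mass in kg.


tau_arm = m_arm*g*(L/2) = 8.9*9.81*0.73/2 = 31.8678 N*m
tau_payload = tau_max - tau_arm = 247 - 31.8678 = 215.1322
m_payload = tau_payload / (g*L) = 215.1322 / (9.81*0.73) = 30.0409

30.0409 kg


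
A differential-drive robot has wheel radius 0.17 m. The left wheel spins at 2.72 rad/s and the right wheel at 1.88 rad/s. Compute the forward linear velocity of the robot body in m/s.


v = r*(wR + wL)/2 = 0.17*(1.88 + 2.72)/2 = 0.3910

0.3910 m/s


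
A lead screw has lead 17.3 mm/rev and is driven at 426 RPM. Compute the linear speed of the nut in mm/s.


v = lead * (RPM/60) = 17.3*426/60 = 122.8300

122.8300 mm/s


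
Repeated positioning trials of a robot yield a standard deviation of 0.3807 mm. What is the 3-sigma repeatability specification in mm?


repeatability = 3*sigma = 3*0.3807 = 1.1421

1.1421 mm


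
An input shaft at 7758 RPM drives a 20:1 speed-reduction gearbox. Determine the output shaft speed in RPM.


omega_out = omega_in / N = 7758 / 20 = 387.9000

387.9000 RPM


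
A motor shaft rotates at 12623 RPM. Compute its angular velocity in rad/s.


omega = 12623 * 2*pi/60 = 1321.8775

1321.8775 rad/s


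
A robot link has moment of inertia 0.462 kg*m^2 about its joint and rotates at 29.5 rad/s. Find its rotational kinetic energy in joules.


KE = (1/2)*I*omega^2 = 0.5*0.462*29.5^2 = 201.0278

201.0278 J


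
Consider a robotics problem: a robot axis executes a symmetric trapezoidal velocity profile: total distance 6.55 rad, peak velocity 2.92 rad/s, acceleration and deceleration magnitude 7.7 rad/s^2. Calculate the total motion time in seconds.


t_acc = v/a = 2.92/7.7 = 0.379221 s
d_acc = v^2/(2a) = 0.553662 rad (each ramp)
d_cruise = 6.55 - 2*0.553662 = 5.442676 rad
t_cruise = 5.442676/2.92 = 1.863930 s
t_total = 2*0.379221 + 1.863930 = 2.6224

2.6224 s


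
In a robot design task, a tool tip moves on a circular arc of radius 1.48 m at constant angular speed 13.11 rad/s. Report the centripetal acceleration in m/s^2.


a_c = omega^2 * r = 13.11^2 * 1.48 = 254.3707

254.3707 m/s^2


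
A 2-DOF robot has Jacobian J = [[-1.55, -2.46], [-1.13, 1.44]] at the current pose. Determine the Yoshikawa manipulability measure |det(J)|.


det(J) = -1.55*1.44 - (-2.46)*(-1.13) = -5.0118
|det(J)| = 5.0118

5.0118


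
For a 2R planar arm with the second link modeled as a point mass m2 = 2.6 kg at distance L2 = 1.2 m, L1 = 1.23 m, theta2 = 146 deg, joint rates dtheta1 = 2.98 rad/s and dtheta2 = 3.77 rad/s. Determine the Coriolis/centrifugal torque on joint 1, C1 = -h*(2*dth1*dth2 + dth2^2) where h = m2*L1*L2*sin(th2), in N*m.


h = m2*L1*L2*sin(th2) = 2.6*1.23*1.2*sin(146 deg) = 2.145959
C1 = -h*(2*2.98*3.77 + 3.77^2) = -2.145959*36.6821 = -78.7183

-78.7183 N*m


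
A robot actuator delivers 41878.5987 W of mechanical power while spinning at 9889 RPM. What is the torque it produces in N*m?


omega = 9889 * 2*pi/60 = 1035.573658 rad/s
tau = P / omega = 41878.5987 / 1035.573658 = 40.4400

40.4400 N*m


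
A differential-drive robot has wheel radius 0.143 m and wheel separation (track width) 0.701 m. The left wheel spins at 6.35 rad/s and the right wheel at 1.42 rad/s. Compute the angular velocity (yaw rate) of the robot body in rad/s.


omega = r*(wR - wL)/L = 0.143*(1.42 - (6.35))/0.701 = -1.0057

-1.0057 rad/s


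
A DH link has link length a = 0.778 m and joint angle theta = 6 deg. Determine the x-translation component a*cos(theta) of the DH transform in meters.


a*cos(theta) = 0.778*cos(6 deg) = 0.7737

0.7737 m


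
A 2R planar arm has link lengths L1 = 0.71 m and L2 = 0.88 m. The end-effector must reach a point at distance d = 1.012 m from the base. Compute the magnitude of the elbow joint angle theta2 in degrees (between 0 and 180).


cos(th2) = (d^2 - L1^2 - L2^2)/(2*L1*L2) = (1.012^2 - 0.71^2 - 0.88^2)/(2*0.71*0.88) = -0.20354994
th2 = acos(-0.20354994) = 101.7446 deg

101.7446 degrees


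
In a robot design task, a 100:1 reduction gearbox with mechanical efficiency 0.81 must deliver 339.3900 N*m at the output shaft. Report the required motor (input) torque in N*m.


tau_in = tau_out / (N * eta) = 339.3900 / (100 * 0.81) = 4.1900

4.1900 N*m


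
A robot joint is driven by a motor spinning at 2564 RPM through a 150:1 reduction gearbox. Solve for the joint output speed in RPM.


omega_joint = omega_motor / N = 2564 / 150 = 17.0933

17.0933 RPM


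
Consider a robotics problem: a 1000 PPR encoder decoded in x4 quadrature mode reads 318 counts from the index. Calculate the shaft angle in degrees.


angle = counts * 360 / (PPR*4) = 318 * 360 / 4000 = 28.6200

28.6200 degrees


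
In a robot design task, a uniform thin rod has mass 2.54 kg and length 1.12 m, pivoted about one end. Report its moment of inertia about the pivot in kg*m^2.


I = (1/3)*m*L^2 = (1/3)*2.54*1.12^2 = 1.0621

1.0621 kg*m^2


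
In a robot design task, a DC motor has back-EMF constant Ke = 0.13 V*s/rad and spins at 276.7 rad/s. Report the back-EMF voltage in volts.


V_emf = Ke * omega = 0.13*276.7 = 35.9710

35.9710 V


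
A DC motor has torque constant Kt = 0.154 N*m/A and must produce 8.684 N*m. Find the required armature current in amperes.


I = tau / Kt = 8.684/0.154 = 56.3896

56.3896 A


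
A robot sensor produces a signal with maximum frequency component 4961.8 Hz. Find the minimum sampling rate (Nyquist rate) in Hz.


f_s,min = 2*f_max = 2*4961.8 = 9923.6000

9923.6000 Hz


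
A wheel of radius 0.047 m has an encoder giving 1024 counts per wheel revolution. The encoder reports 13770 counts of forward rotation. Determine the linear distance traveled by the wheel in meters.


revs = 13770/1024 = 13.447266
d = revs * 2*pi*r = 13.447266 * 2*pi*0.047 = 3.9711

3.9711 m


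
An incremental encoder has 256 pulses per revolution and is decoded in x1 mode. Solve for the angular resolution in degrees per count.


resolution = 360 / (PPR * 1) = 360 / 256 = 1.4062

1.4062 degrees


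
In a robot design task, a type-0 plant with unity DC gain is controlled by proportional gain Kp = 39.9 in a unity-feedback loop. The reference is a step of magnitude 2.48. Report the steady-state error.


e_ss = R/(1 + Kp) = 2.48/(1 + 39.9) = 2.48/40.9000 = 0.0606

0.0606


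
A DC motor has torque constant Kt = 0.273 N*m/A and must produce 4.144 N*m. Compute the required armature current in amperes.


I = tau / Kt = 4.144/0.273 = 15.1795

15.1795 A


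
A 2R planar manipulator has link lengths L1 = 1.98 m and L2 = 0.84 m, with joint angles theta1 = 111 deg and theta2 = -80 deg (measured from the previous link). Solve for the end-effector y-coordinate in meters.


y = L1*sin(th1) + L2*sin(th1+th2) = 1.98*sin(111 deg) + 0.84*sin(31 deg) = 2.2811

2.2811 m


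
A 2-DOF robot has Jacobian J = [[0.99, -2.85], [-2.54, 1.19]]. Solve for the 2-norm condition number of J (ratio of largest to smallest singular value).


JJ^T eigenvalues: trace(JJ^T) = 16.9703, det(JJ^T) = det(J)^2 = 36.73450881
s_max^2 = (16.9703 + sqrt(141.05304685))/2 = 14.42343778
s_min^2 = (16.9703 - sqrt(141.05304685))/2 = 2.54686222
kappa = s_max/s_min = sqrt(14.42343778/2.54686222) = 2.3798

2.3798


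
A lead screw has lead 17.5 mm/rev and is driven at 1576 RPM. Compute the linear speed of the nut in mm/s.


v = lead * (RPM/60) = 17.5*1576/60 = 459.6667

459.6667 mm/s


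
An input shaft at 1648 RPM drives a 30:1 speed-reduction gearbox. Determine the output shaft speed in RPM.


omega_out = omega_in / N = 1648 / 30 = 54.9333

54.9333 RPM


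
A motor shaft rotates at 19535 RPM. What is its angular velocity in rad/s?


omega = 19535 * 2*pi/60 = 2045.7004

2045.7004 rad/s


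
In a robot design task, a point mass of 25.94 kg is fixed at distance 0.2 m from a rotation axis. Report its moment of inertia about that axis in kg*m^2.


I = m*r^2 = 25.94*0.2^2 = 1.0376

1.0376 kg*m^2


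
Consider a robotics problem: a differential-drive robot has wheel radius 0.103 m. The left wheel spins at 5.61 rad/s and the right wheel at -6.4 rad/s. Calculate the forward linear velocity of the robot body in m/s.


v = r*(wR + wL)/2 = 0.103*(-6.4 + 5.61)/2 = -0.0407

-0.0407 m/s


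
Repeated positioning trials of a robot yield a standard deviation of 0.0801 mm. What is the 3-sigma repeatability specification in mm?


repeatability = 3*sigma = 3*0.0801 = 0.2403

0.2403 mm


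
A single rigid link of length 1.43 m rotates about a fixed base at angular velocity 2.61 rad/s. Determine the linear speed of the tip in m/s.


v = L*omega = 1.43 * 2.61 = 3.7323

3.7323 m/s


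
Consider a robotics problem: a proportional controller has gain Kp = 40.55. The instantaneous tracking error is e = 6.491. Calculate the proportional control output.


u_P = Kp * e = 40.55 * 6.491 = 263.2100

263.2100


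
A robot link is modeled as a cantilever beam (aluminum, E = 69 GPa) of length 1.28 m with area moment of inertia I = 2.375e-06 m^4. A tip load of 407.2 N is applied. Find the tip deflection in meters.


delta = F*L^3/(3*E*I) = 407.2*1.28^3/(3*6.900e+10*2.375e-06)
      = 853.9602944/491625 = 0.0017

0.0017 m


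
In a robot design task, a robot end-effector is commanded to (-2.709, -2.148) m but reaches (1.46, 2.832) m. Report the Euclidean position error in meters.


dx = 1.46 - (-2.709) = 4.1690, dy = 2.832 - (-2.148) = 4.9800
err = sqrt(17.380561 + 24.800400) = 6.4947

6.4947 m


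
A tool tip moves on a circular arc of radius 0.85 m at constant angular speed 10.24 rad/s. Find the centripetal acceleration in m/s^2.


a_c = omega^2 * r = 10.24^2 * 0.85 = 89.1290

89.1290 m/s^2


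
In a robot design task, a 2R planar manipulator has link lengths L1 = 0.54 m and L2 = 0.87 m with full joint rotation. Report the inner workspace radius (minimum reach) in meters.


r_min = |L1 - L2| = |0.54 - 0.87| = 0.3300

0.3300 m


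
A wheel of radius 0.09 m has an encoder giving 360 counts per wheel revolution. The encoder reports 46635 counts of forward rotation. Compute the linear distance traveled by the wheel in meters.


revs = 46635/360 = 129.541667
d = revs * 2*pi*r = 129.541667 * 2*pi*0.09 = 73.2541

73.2541 m


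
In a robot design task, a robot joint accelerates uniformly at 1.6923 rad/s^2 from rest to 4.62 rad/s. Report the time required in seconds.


t = delta_omega / alpha = 4.62 / 1.6923 = 2.7300

2.7300 s


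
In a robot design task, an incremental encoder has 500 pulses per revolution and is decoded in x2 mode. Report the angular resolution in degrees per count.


resolution = 360 / (PPR * 2) = 360 / 1000 = 0.3600

0.3600 degrees


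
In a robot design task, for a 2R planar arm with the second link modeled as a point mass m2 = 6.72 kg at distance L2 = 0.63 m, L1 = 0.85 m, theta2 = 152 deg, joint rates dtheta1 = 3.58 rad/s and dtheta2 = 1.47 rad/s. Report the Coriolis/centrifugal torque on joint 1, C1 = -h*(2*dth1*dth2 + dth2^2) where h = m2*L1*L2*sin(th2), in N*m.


h = m2*L1*L2*sin(th2) = 6.72*0.85*0.63*sin(152 deg) = 1.689422
C1 = -h*(2*3.58*1.47 + 1.47^2) = -1.689422*12.6861 = -21.4322

-21.4322 N*m


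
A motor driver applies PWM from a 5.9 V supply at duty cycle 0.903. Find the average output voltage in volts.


V_avg = V_supply * D = 5.9*0.903 = 5.3277

5.3277 V


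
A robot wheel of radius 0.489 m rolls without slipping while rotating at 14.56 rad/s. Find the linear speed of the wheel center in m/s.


v = omega * r = 14.56 * 0.489 = 7.1198

7.1198 m/s


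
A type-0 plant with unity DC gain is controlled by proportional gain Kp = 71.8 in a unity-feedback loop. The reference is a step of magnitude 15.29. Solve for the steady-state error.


e_ss = R/(1 + Kp) = 15.29/(1 + 71.8) = 15.29/72.8000 = 0.2100

0.2100


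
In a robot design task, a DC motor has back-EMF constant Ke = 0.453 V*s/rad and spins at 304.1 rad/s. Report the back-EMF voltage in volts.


V_emf = Ke * omega = 0.453*304.1 = 137.7573

137.7573 V


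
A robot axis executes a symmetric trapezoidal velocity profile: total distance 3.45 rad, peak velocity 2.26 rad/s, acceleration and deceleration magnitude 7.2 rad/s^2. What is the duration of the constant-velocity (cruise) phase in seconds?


t_acc = v/a = 0.313889 s, d_acc = v^2/(2a) = 0.354694 rad each
d_cruise = 3.45 - 2*0.354694 = 2.740612 rad
t_cruise = d_cruise/v = 2.740612/2.26 = 1.2127

1.2127 s


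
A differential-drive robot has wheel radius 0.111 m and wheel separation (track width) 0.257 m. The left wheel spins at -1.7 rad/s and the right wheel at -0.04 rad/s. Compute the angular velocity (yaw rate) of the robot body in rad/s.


omega = r*(wR - wL)/L = 0.111*(-0.04 - (-1.7))/0.257 = 0.7170

0.7170 rad/s


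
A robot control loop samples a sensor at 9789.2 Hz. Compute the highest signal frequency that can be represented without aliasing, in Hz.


f_max = f_s/2 = 9789.2/2 = 4894.6000

4894.6000 Hz


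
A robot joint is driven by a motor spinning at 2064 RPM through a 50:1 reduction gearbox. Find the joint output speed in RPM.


omega_joint = omega_motor / N = 2064 / 50 = 41.2800

41.2800 RPM


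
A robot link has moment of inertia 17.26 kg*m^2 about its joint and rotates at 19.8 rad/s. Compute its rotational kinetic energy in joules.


KE = (1/2)*I*omega^2 = 0.5*17.26*19.8^2 = 3383.3052

3383.3052 J


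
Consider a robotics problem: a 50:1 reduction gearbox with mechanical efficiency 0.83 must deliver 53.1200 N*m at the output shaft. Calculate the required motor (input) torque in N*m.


tau_in = tau_out / (N * eta) = 53.1200 / (50 * 0.83) = 1.2800

1.2800 N*m


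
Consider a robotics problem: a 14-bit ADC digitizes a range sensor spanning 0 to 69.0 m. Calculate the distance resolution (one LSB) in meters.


res = range / 2^n = 69.0/2^14 = 69.0/16384 = 0.0042

0.0042 m


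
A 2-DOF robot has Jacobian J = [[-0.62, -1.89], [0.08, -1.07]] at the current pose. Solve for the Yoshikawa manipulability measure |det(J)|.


det(J) = -0.62*-1.07 - (-1.89)*(0.08) = 0.8146
|det(J)| = 0.8146

0.8146


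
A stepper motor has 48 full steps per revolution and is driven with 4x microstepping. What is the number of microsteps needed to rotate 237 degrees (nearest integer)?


step_size = 360/(48*4) = 360/192 = 1.875000 deg
n = 237/(360/192) = 237*192/360 = 126.4000 -> 126

126 steps


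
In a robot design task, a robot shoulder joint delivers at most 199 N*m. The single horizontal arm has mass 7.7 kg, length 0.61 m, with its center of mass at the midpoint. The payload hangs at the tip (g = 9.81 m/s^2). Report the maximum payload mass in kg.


tau_arm = m_arm*g*(L/2) = 7.7*9.81*0.61/2 = 23.0388 N*m
tau_payload = tau_max - tau_arm = 199 - 23.0388 = 175.9612
m_payload = tau_payload / (g*L) = 175.9612 / (9.81*0.61) = 29.4048

29.4048 kg


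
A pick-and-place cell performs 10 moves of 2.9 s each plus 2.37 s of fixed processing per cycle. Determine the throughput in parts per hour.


T_cycle = 10*2.9 + 2.37 = 31.3700 s
rate = 3600/T = 114.7593

114.7593 parts/hour


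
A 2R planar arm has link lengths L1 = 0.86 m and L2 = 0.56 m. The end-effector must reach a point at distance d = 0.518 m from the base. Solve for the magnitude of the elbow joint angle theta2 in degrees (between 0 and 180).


cos(th2) = (d^2 - L1^2 - L2^2)/(2*L1*L2) = (0.518^2 - 0.86^2 - 0.56^2)/(2*0.86*0.56) = -0.81486296
th2 = acos(-0.81486296) = 144.5738 deg

144.5738 degrees


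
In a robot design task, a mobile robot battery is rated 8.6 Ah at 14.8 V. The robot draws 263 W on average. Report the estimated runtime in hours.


E = 8.6*14.8 = 127.2800 Wh
t = E/P = 127.2800/263 = 0.4840

0.4840 hours


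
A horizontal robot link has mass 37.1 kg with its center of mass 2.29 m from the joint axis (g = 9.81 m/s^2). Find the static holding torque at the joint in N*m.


tau = m*g*L = 37.1 * 9.81 * 2.29 = 833.4478

833.4478 N*m


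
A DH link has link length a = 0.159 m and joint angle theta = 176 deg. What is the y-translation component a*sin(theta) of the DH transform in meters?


a*sin(theta) = 0.159*sin(176 deg) = 0.0111

0.0111 m


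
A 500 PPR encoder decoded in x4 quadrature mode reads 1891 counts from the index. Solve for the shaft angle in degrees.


angle = counts * 360 / (PPR*4) = 1891 * 360 / 2000 = 340.3800

340.3800 degrees


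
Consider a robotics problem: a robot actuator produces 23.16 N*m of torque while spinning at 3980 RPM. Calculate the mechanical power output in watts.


omega = 3980 * 2*pi/60 = 416.784625 rad/s
P = tau * omega = 23.16 * 416.784625 = 9652.7319

9652.7319 W


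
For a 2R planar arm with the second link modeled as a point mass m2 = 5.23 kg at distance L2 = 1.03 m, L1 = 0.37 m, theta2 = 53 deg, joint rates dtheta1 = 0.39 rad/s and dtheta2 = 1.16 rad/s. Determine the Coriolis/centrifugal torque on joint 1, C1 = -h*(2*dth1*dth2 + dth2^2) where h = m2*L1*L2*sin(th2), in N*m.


h = m2*L1*L2*sin(th2) = 5.23*0.37*1.03*sin(53 deg) = 1.591803
C1 = -h*(2*0.39*1.16 + 1.16^2) = -1.591803*2.2504 = -3.5822

-3.5822 N*m


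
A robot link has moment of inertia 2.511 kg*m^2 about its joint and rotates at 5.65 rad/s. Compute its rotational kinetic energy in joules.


KE = (1/2)*I*omega^2 = 0.5*2.511*5.65^2 = 40.0787

40.0787 J


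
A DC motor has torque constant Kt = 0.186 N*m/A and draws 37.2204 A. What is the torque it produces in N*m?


tau = Kt * I = 0.186*37.2204 = 6.9230

6.9230 N*m


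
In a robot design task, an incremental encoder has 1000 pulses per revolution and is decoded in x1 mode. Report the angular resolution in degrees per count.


resolution = 360 / (PPR * 1) = 360 / 1000 = 0.3600

0.3600 degrees


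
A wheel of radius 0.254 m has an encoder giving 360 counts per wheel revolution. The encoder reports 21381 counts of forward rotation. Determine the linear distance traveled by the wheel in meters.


revs = 21381/360 = 59.391667
d = revs * 2*pi*r = 59.391667 * 2*pi*0.254 = 94.7849

94.7849 m


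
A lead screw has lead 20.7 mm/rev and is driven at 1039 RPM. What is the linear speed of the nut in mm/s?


v = lead * (RPM/60) = 20.7*1039/60 = 358.4550

358.4550 mm/s


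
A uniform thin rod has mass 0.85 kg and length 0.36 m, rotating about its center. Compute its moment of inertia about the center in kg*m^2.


I = (1/12)*m*L^2 = (1/12)*0.85*0.36^2 = 0.0092

0.0092 kg*m^2


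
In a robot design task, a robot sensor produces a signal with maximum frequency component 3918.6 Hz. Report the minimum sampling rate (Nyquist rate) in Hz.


f_s,min = 2*f_max = 2*3918.6 = 7837.2000

7837.2000 Hz


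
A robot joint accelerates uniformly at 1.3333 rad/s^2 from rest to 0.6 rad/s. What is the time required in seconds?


t = delta_omega / alpha = 0.6 / 1.3333 = 0.4500

0.4500 s


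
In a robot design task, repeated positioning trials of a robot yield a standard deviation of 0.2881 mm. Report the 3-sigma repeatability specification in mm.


repeatability = 3*sigma = 3*0.2881 = 0.8643

0.8643 mm


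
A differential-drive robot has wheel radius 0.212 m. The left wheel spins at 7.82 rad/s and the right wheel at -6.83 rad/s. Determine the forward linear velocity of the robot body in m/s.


v = r*(wR + wL)/2 = 0.212*(-6.83 + 7.82)/2 = 0.1049

0.1049 m/s


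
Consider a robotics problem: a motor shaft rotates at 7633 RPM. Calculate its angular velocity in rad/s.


omega = 7633 * 2*pi/60 = 799.3259

799.3259 rad/s


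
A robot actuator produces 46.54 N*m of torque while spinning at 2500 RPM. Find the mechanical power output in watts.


omega = 2500 * 2*pi/60 = 261.799388 rad/s
P = tau * omega = 46.54 * 261.799388 = 12184.1435

12184.1435 W


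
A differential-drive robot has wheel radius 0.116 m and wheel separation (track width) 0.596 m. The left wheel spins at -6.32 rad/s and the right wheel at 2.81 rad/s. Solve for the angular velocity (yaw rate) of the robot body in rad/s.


omega = r*(wR - wL)/L = 0.116*(2.81 - (-6.32))/0.596 = 1.7770

1.7770 rad/s


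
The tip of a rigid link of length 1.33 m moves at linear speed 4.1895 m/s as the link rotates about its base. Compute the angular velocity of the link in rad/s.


omega = v / L = 4.1895 / 1.33 = 3.1500

3.1500 rad/s


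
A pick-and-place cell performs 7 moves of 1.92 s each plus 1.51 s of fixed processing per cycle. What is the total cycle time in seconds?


T = 7*1.92 + 1.51 = 14.9500

14.9500 s


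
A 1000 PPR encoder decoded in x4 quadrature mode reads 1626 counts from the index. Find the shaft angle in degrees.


angle = counts * 360 / (PPR*4) = 1626 * 360 / 4000 = 146.3400

146.3400 degrees


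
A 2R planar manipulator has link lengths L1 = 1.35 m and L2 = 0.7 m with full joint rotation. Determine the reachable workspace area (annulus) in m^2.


r_max = L1 + L2 = 2.0500, r_min = |L1 - L2| = 0.6500
A = pi*(r_max^2 - r_min^2) = pi*(4.2025 - 0.4225) = 11.8752

11.8752 m^2


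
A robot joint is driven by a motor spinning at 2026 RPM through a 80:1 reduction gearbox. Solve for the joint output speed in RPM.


omega_joint = omega_motor / N = 2026 / 80 = 25.3250

25.3250 RPM


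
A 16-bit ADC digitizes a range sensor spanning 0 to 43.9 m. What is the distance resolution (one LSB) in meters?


res = range / 2^n = 43.9/2^16 = 43.9/65536 = 6.6986e-04

6.6986e-04 m


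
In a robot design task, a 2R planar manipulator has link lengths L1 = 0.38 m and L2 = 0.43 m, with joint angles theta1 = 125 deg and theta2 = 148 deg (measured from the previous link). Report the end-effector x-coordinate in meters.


x = L1*cos(th1) + L2*cos(th1+th2) = 0.38*cos(125 deg) + 0.43*cos(273 deg) = -0.1955

-0.1955 m


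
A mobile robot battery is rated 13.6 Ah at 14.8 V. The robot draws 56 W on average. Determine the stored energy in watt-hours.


E = capacity * V = 13.6*14.8 = 201.2800

201.2800 Wh


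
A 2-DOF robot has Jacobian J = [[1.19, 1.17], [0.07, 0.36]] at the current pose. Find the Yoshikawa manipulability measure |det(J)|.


det(J) = 1.19*0.36 - (1.17)*(0.07) = 0.3465
|det(J)| = 0.3465

0.3465


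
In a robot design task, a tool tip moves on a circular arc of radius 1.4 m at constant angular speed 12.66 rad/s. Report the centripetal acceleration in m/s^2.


a_c = omega^2 * r = 12.66^2 * 1.4 = 224.3858

224.3858 m/s^2


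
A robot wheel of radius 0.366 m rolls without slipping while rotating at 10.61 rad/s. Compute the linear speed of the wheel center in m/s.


v = omega * r = 10.61 * 0.366 = 3.8833

3.8833 m/s


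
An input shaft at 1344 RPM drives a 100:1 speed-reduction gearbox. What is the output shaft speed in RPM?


omega_out = omega_in / N = 1344 / 100 = 13.4400

13.4400 RPM


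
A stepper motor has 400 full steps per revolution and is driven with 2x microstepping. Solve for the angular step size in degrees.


step = 360/(400*2) = 360/800 = 0.4500

0.4500 degrees


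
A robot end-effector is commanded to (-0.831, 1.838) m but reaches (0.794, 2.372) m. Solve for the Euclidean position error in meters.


dx = 0.794 - (-0.831) = 1.6250, dy = 2.372 - (1.838) = 0.5340
err = sqrt(2.640625 + 0.285156) = 1.7105

1.7105 m


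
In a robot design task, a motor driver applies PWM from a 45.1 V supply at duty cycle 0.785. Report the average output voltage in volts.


V_avg = V_supply * D = 45.1*0.785 = 35.4035

35.4035 V


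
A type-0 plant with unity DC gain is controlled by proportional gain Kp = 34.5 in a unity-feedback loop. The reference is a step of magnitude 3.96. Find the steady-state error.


e_ss = R/(1 + Kp) = 3.96/(1 + 34.5) = 3.96/35.5000 = 0.1115

0.1115


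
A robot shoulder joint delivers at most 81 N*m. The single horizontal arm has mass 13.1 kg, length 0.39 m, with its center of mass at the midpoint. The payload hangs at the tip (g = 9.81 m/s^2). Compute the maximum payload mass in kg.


tau_arm = m_arm*g*(L/2) = 13.1*9.81*0.39/2 = 25.0596 N*m
tau_payload = tau_max - tau_arm = 81 - 25.0596 = 55.9404
m_payload = tau_payload / (g*L) = 55.9404 / (9.81*0.39) = 14.6215

14.6215 kg


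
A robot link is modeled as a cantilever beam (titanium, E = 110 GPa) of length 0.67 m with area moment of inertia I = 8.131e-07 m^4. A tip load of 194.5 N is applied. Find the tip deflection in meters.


delta = F*L^3/(3*E*I) = 194.5*0.67^3/(3*1.100e+11*8.131e-07)
      = 58.4984035/268323 = 2.1801e-04

2.1801e-04 m


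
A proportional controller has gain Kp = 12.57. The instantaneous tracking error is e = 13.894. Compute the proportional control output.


u_P = Kp * e = 12.57 * 13.894 = 174.6476

174.6476


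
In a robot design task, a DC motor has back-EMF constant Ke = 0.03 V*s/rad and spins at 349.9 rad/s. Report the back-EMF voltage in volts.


V_emf = Ke * omega = 0.03*349.9 = 10.4970

10.4970 V


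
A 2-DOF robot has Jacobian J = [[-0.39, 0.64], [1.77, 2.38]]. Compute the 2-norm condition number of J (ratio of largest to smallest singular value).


JJ^T eigenvalues: trace(JJ^T) = 9.3590, det(JJ^T) = det(J)^2 = 4.24772100
s_max^2 = (9.3590 + sqrt(70.59999700))/2 = 8.88069022
s_min^2 = (9.3590 - sqrt(70.59999700))/2 = 0.47830978
kappa = s_max/s_min = sqrt(8.88069022/0.47830978) = 4.3089

4.3089


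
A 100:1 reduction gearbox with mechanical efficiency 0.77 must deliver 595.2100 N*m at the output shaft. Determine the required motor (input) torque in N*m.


tau_in = tau_out / (N * eta) = 595.2100 / (100 * 0.77) = 7.7300

7.7300 N*m


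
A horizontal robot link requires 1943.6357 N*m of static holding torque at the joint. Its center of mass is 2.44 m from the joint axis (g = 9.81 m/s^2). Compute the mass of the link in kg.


m = tau / (g*L) = 1943.6357 / (9.81 * 2.44) = 81.2000

81.2000 kg


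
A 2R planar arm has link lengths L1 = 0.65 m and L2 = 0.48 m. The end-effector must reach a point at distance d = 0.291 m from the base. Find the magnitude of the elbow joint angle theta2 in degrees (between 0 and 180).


cos(th2) = (d^2 - L1^2 - L2^2)/(2*L1*L2) = (0.291^2 - 0.65^2 - 0.48^2)/(2*0.65*0.48) = -0.91060737
th2 = acos(-0.91060737) = 155.5894 deg

155.5894 degrees


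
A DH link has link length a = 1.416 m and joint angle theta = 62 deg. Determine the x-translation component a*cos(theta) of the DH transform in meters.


a*cos(theta) = 1.416*cos(62 deg) = 0.6648

0.6648 m


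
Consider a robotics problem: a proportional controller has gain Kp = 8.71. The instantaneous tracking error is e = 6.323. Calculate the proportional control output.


u_P = Kp * e = 8.71 * 6.323 = 55.0733

55.0733


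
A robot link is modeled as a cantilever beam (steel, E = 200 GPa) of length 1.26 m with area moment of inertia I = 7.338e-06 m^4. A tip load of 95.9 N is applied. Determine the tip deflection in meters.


delta = F*L^3/(3*E*I) = 95.9*1.26^3/(3*2.000e+11*7.338e-06)
      = 191.8360584/4402800 = 4.3571e-05

4.3571e-05 m


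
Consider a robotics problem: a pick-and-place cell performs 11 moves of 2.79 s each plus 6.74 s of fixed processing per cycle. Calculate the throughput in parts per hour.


T_cycle = 11*2.79 + 6.74 = 37.4300 s
rate = 3600/T = 96.1795

96.1795 parts/hour


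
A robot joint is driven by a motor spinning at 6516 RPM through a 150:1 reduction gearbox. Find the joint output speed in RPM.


omega_joint = omega_motor / N = 6516 / 150 = 43.4400

43.4400 RPM


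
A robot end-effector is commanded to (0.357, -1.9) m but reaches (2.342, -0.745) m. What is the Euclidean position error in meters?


dx = 2.342 - (0.357) = 1.9850, dy = -0.745 - (-1.9) = 1.1550
err = sqrt(3.940225 + 1.334025) = 2.2966

2.2966 m


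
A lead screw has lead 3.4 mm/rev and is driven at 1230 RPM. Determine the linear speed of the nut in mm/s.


v = lead * (RPM/60) = 3.4*1230/60 = 69.7000

69.7000 mm/s


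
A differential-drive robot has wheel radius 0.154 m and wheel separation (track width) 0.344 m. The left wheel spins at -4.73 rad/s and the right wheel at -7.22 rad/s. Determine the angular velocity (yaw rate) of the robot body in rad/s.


omega = r*(wR - wL)/L = 0.154*(-7.22 - (-4.73))/0.344 = -1.1147

-1.1147 rad/s


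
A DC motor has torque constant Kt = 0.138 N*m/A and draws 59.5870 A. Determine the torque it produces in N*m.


tau = Kt * I = 0.138*59.5870 = 8.2230

8.2230 N*m


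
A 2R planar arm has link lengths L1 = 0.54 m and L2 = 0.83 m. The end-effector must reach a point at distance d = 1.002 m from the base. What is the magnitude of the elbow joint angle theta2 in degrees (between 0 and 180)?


cos(th2) = (d^2 - L1^2 - L2^2)/(2*L1*L2) = (1.002^2 - 0.54^2 - 0.83^2)/(2*0.54*0.83) = 0.02622044
th2 = acos(0.02622044) = 88.4975 deg

88.4975 degrees


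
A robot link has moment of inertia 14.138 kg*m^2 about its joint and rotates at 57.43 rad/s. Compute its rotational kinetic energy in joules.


KE = (1/2)*I*omega^2 = 0.5*14.138*57.43^2 = 23315.0104

23315.0104 J


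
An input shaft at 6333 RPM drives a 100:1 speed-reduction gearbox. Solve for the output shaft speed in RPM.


omega_out = omega_in / N = 6333 / 100 = 63.3300

63.3300 RPM


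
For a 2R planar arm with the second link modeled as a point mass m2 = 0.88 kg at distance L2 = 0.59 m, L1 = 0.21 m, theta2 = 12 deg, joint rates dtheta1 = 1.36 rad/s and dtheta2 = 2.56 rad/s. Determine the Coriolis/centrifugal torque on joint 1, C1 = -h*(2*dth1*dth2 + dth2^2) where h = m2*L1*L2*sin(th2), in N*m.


h = m2*L1*L2*sin(th2) = 0.88*0.21*0.59*sin(12 deg) = 0.022669
C1 = -h*(2*1.36*2.56 + 2.56^2) = -0.022669*13.5168 = -0.3064

-0.3064 N*m


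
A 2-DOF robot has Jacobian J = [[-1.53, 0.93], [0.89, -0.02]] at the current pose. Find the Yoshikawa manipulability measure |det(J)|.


det(J) = -1.53*-0.02 - (0.93)*(0.89) = -0.7971
|det(J)| = 0.7971

0.7971


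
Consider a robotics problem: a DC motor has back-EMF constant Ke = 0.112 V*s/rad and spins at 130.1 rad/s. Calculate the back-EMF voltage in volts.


V_emf = Ke * omega = 0.112*130.1 = 14.5712

14.5712 V


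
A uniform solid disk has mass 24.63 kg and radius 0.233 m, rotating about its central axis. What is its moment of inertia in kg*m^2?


I = (1/2)*m*R^2 = 0.5*24.63*0.233^2 = 0.6686

0.6686 kg*m^2


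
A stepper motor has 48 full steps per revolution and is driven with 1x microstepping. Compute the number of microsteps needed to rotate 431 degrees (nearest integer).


step_size = 360/(48*1) = 360/48 = 7.500000 deg
n = 431/(360/48) = 431*48/360 = 57.4667 -> 57

57 steps


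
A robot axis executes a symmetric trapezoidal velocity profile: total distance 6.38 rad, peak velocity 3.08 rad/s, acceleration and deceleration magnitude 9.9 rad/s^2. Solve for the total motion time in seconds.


t_acc = v/a = 3.08/9.9 = 0.311111 s
d_acc = v^2/(2a) = 0.479111 rad (each ramp)
d_cruise = 6.38 - 2*0.479111 = 5.421778 rad
t_cruise = 5.421778/3.08 = 1.760318 s
t_total = 2*0.311111 + 1.760318 = 2.3825

2.3825 s


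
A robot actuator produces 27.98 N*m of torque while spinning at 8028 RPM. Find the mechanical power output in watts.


omega = 8028 * 2*pi/60 = 840.690194 rad/s
P = tau * omega = 27.98 * 840.690194 = 23522.5116

23522.5116 W


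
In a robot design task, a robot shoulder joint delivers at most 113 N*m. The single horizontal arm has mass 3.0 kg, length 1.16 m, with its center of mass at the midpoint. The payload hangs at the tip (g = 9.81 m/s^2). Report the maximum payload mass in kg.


tau_arm = m_arm*g*(L/2) = 3.0*9.81*1.16/2 = 17.0694 N*m
tau_payload = tau_max - tau_arm = 113 - 17.0694 = 95.9306
m_payload = tau_payload / (g*L) = 95.9306 / (9.81*1.16) = 8.4301

8.4301 kg


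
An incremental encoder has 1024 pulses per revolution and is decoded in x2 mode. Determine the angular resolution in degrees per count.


resolution = 360 / (PPR * 2) = 360 / 2048 = 0.1758

0.1758 degrees


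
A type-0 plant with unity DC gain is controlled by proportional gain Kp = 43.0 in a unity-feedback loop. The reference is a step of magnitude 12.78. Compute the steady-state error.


e_ss = R/(1 + Kp) = 12.78/(1 + 43.0) = 12.78/44.0000 = 0.2905

0.2905


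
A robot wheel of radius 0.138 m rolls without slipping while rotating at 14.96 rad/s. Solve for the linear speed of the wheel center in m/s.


v = omega * r = 14.96 * 0.138 = 2.0645

2.0645 m/s


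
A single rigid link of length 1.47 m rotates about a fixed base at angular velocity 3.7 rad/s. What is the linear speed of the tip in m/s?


v = L*omega = 1.47 * 3.7 = 5.4390

5.4390 m/s


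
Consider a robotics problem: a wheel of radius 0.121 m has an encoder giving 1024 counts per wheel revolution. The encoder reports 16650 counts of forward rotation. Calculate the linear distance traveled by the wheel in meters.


revs = 16650/1024 = 16.259766
d = revs * 2*pi*r = 16.259766 * 2*pi*0.121 = 12.3617

12.3617 m


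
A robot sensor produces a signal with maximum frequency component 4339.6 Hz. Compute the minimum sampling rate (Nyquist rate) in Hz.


f_s,min = 2*f_max = 2*4339.6 = 8679.2000

8679.2000 Hz


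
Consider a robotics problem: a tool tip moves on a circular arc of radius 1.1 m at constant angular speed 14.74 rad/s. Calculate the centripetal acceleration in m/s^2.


a_c = omega^2 * r = 14.74^2 * 1.1 = 238.9944

238.9944 m/s^2


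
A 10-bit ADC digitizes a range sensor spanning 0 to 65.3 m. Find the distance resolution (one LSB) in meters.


res = range / 2^n = 65.3/2^10 = 65.3/1024 = 0.0638

0.0638 m


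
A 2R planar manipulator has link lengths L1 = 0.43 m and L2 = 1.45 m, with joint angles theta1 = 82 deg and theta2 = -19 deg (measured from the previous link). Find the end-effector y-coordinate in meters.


y = L1*sin(th1) + L2*sin(th1+th2) = 0.43*sin(82 deg) + 1.45*sin(63 deg) = 1.7178

1.7178 m


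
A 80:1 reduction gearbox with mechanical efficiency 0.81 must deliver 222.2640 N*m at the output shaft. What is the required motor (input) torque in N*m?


tau_in = tau_out / (N * eta) = 222.2640 / (80 * 0.81) = 3.4300

3.4300 N*m


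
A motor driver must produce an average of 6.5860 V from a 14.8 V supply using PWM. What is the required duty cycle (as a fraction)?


D = V_avg/V_supply = 6.5860/14.8 = 0.4450

0.4450


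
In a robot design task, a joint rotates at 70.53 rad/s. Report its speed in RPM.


RPM = 70.53 * 60/(2*pi) = 673.5119

673.5119 RPM


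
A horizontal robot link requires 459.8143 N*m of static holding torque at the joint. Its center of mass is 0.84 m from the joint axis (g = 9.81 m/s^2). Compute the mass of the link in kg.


m = tau / (g*L) = 459.8143 / (9.81 * 0.84) = 55.8000

55.8000 kg


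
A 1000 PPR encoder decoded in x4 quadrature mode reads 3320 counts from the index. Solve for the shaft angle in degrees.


angle = counts * 360 / (PPR*4) = 3320 * 360 / 4000 = 298.8000

298.8000 degrees


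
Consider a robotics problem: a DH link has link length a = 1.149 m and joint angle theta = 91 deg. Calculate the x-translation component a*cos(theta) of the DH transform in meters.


a*cos(theta) = 1.149*cos(91 deg) = -0.0201

-0.0201 m


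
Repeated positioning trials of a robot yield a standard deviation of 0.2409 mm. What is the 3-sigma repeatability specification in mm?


repeatability = 3*sigma = 3*0.2409 = 0.7227

0.7227 mm


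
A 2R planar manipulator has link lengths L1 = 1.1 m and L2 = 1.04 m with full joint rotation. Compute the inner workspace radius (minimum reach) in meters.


r_min = |L1 - L2| = |1.1 - 1.04| = 0.0600

0.0600 m


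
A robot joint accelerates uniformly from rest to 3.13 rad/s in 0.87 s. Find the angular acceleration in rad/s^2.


alpha = delta_omega / t = 3.13 / 0.87 = 3.5977

3.5977 rad/s^2


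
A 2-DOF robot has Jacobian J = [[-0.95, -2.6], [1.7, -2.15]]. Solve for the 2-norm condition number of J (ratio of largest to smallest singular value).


JJ^T eigenvalues: trace(JJ^T) = 15.1750, det(JJ^T) = det(J)^2 = 41.76390625
s_max^2 = (15.1750 + sqrt(63.22500000))/2 = 11.56320748
s_min^2 = (15.1750 - sqrt(63.22500000))/2 = 3.61179252
kappa = s_max/s_min = sqrt(11.56320748/3.61179252) = 1.7893

1.7893
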